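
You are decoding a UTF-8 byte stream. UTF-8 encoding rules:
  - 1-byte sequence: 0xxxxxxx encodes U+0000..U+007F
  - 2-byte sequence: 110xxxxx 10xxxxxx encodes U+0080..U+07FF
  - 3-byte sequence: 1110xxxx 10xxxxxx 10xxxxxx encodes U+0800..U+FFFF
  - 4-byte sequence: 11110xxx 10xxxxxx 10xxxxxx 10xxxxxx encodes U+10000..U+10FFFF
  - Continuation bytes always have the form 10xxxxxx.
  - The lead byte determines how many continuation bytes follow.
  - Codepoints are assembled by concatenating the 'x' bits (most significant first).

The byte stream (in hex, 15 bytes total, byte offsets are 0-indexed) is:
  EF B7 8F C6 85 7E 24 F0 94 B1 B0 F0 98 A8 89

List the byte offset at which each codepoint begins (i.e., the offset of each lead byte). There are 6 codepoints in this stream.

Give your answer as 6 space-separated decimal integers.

Byte[0]=EF: 3-byte lead, need 2 cont bytes. acc=0xF
Byte[1]=B7: continuation. acc=(acc<<6)|0x37=0x3F7
Byte[2]=8F: continuation. acc=(acc<<6)|0x0F=0xFDCF
Completed: cp=U+FDCF (starts at byte 0)
Byte[3]=C6: 2-byte lead, need 1 cont bytes. acc=0x6
Byte[4]=85: continuation. acc=(acc<<6)|0x05=0x185
Completed: cp=U+0185 (starts at byte 3)
Byte[5]=7E: 1-byte ASCII. cp=U+007E
Byte[6]=24: 1-byte ASCII. cp=U+0024
Byte[7]=F0: 4-byte lead, need 3 cont bytes. acc=0x0
Byte[8]=94: continuation. acc=(acc<<6)|0x14=0x14
Byte[9]=B1: continuation. acc=(acc<<6)|0x31=0x531
Byte[10]=B0: continuation. acc=(acc<<6)|0x30=0x14C70
Completed: cp=U+14C70 (starts at byte 7)
Byte[11]=F0: 4-byte lead, need 3 cont bytes. acc=0x0
Byte[12]=98: continuation. acc=(acc<<6)|0x18=0x18
Byte[13]=A8: continuation. acc=(acc<<6)|0x28=0x628
Byte[14]=89: continuation. acc=(acc<<6)|0x09=0x18A09
Completed: cp=U+18A09 (starts at byte 11)

Answer: 0 3 5 6 7 11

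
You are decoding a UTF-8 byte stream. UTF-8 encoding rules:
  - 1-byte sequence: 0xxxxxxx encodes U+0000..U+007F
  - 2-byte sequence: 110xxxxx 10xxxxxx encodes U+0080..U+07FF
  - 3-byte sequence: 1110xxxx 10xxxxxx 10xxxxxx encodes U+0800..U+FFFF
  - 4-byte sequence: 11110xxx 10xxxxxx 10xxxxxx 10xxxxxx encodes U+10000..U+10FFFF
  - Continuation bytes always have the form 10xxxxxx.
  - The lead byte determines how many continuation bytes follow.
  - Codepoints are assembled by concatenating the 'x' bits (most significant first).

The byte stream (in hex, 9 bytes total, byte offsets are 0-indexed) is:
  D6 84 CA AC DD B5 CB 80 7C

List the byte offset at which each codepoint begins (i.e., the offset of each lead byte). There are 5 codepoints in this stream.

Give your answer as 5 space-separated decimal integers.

Answer: 0 2 4 6 8

Derivation:
Byte[0]=D6: 2-byte lead, need 1 cont bytes. acc=0x16
Byte[1]=84: continuation. acc=(acc<<6)|0x04=0x584
Completed: cp=U+0584 (starts at byte 0)
Byte[2]=CA: 2-byte lead, need 1 cont bytes. acc=0xA
Byte[3]=AC: continuation. acc=(acc<<6)|0x2C=0x2AC
Completed: cp=U+02AC (starts at byte 2)
Byte[4]=DD: 2-byte lead, need 1 cont bytes. acc=0x1D
Byte[5]=B5: continuation. acc=(acc<<6)|0x35=0x775
Completed: cp=U+0775 (starts at byte 4)
Byte[6]=CB: 2-byte lead, need 1 cont bytes. acc=0xB
Byte[7]=80: continuation. acc=(acc<<6)|0x00=0x2C0
Completed: cp=U+02C0 (starts at byte 6)
Byte[8]=7C: 1-byte ASCII. cp=U+007C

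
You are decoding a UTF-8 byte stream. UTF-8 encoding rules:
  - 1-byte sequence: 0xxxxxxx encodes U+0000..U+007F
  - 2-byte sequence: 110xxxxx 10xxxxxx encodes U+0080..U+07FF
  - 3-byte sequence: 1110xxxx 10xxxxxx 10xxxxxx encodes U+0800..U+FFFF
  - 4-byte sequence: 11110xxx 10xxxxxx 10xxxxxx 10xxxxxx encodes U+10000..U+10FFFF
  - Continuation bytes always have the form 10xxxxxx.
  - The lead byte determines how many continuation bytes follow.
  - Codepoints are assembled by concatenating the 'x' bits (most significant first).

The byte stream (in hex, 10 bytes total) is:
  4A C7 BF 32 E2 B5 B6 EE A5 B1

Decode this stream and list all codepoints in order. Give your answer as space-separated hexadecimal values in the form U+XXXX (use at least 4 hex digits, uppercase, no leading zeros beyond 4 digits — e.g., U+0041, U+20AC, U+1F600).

Answer: U+004A U+01FF U+0032 U+2D76 U+E971

Derivation:
Byte[0]=4A: 1-byte ASCII. cp=U+004A
Byte[1]=C7: 2-byte lead, need 1 cont bytes. acc=0x7
Byte[2]=BF: continuation. acc=(acc<<6)|0x3F=0x1FF
Completed: cp=U+01FF (starts at byte 1)
Byte[3]=32: 1-byte ASCII. cp=U+0032
Byte[4]=E2: 3-byte lead, need 2 cont bytes. acc=0x2
Byte[5]=B5: continuation. acc=(acc<<6)|0x35=0xB5
Byte[6]=B6: continuation. acc=(acc<<6)|0x36=0x2D76
Completed: cp=U+2D76 (starts at byte 4)
Byte[7]=EE: 3-byte lead, need 2 cont bytes. acc=0xE
Byte[8]=A5: continuation. acc=(acc<<6)|0x25=0x3A5
Byte[9]=B1: continuation. acc=(acc<<6)|0x31=0xE971
Completed: cp=U+E971 (starts at byte 7)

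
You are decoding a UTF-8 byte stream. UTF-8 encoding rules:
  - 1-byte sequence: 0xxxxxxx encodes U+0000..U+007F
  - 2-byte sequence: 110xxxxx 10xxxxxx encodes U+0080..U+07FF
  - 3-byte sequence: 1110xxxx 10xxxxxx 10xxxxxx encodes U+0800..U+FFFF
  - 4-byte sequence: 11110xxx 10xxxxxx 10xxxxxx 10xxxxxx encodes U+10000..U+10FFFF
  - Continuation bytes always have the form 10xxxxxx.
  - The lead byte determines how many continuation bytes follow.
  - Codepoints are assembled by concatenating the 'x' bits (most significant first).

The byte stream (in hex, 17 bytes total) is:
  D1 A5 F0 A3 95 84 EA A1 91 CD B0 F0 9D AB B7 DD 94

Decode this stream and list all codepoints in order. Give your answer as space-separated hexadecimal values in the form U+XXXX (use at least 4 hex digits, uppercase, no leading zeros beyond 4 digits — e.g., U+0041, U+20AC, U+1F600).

Byte[0]=D1: 2-byte lead, need 1 cont bytes. acc=0x11
Byte[1]=A5: continuation. acc=(acc<<6)|0x25=0x465
Completed: cp=U+0465 (starts at byte 0)
Byte[2]=F0: 4-byte lead, need 3 cont bytes. acc=0x0
Byte[3]=A3: continuation. acc=(acc<<6)|0x23=0x23
Byte[4]=95: continuation. acc=(acc<<6)|0x15=0x8D5
Byte[5]=84: continuation. acc=(acc<<6)|0x04=0x23544
Completed: cp=U+23544 (starts at byte 2)
Byte[6]=EA: 3-byte lead, need 2 cont bytes. acc=0xA
Byte[7]=A1: continuation. acc=(acc<<6)|0x21=0x2A1
Byte[8]=91: continuation. acc=(acc<<6)|0x11=0xA851
Completed: cp=U+A851 (starts at byte 6)
Byte[9]=CD: 2-byte lead, need 1 cont bytes. acc=0xD
Byte[10]=B0: continuation. acc=(acc<<6)|0x30=0x370
Completed: cp=U+0370 (starts at byte 9)
Byte[11]=F0: 4-byte lead, need 3 cont bytes. acc=0x0
Byte[12]=9D: continuation. acc=(acc<<6)|0x1D=0x1D
Byte[13]=AB: continuation. acc=(acc<<6)|0x2B=0x76B
Byte[14]=B7: continuation. acc=(acc<<6)|0x37=0x1DAF7
Completed: cp=U+1DAF7 (starts at byte 11)
Byte[15]=DD: 2-byte lead, need 1 cont bytes. acc=0x1D
Byte[16]=94: continuation. acc=(acc<<6)|0x14=0x754
Completed: cp=U+0754 (starts at byte 15)

Answer: U+0465 U+23544 U+A851 U+0370 U+1DAF7 U+0754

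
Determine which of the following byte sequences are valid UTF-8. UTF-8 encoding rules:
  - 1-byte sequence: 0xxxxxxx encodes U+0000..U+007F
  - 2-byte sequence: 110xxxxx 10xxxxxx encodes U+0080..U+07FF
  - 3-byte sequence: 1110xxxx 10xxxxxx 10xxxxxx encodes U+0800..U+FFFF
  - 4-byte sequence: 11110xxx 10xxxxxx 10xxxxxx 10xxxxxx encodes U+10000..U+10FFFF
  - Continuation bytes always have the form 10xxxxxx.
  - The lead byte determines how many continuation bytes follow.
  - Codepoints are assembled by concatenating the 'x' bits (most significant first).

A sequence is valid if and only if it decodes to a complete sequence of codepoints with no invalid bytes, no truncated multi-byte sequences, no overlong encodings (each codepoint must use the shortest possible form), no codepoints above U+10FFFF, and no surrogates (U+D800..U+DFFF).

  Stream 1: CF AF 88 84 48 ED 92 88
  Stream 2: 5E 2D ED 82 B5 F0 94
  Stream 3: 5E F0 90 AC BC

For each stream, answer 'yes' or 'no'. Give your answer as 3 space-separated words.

Answer: no no yes

Derivation:
Stream 1: error at byte offset 2. INVALID
Stream 2: error at byte offset 7. INVALID
Stream 3: decodes cleanly. VALID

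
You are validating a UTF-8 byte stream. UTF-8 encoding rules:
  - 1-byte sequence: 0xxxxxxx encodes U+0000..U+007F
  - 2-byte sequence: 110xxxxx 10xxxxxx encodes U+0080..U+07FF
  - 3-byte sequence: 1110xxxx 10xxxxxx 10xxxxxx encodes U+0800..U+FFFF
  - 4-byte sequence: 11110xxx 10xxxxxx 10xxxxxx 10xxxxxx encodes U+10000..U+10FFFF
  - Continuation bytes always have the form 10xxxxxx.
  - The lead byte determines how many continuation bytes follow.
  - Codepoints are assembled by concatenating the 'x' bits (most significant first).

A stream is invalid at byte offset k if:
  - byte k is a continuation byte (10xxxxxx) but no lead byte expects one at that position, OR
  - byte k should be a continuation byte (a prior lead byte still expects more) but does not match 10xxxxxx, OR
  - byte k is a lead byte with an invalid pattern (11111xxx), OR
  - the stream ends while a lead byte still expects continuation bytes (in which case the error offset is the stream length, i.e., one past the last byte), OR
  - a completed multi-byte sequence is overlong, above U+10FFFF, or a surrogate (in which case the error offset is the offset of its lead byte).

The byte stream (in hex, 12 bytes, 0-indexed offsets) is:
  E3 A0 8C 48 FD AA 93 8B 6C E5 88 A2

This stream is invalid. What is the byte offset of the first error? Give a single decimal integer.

Answer: 4

Derivation:
Byte[0]=E3: 3-byte lead, need 2 cont bytes. acc=0x3
Byte[1]=A0: continuation. acc=(acc<<6)|0x20=0xE0
Byte[2]=8C: continuation. acc=(acc<<6)|0x0C=0x380C
Completed: cp=U+380C (starts at byte 0)
Byte[3]=48: 1-byte ASCII. cp=U+0048
Byte[4]=FD: INVALID lead byte (not 0xxx/110x/1110/11110)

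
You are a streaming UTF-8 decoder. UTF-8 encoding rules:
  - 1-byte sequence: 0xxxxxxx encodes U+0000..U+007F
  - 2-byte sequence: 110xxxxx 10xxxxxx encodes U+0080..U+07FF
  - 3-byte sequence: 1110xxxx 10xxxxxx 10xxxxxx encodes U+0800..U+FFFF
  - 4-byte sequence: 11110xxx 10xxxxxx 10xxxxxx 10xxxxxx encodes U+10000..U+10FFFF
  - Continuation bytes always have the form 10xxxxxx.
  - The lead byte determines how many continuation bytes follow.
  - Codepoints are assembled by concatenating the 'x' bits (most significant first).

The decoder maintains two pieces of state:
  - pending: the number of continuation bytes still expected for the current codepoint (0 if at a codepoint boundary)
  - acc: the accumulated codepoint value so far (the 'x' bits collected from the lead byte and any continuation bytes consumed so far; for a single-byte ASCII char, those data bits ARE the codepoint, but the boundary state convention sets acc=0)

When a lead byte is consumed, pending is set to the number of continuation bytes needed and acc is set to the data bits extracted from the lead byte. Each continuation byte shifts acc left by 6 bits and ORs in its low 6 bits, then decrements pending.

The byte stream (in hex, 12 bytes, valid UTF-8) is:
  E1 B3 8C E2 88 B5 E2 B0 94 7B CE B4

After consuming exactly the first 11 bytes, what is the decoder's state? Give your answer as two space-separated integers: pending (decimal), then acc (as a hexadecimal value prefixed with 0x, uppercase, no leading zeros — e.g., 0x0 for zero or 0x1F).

Answer: 1 0xE

Derivation:
Byte[0]=E1: 3-byte lead. pending=2, acc=0x1
Byte[1]=B3: continuation. acc=(acc<<6)|0x33=0x73, pending=1
Byte[2]=8C: continuation. acc=(acc<<6)|0x0C=0x1CCC, pending=0
Byte[3]=E2: 3-byte lead. pending=2, acc=0x2
Byte[4]=88: continuation. acc=(acc<<6)|0x08=0x88, pending=1
Byte[5]=B5: continuation. acc=(acc<<6)|0x35=0x2235, pending=0
Byte[6]=E2: 3-byte lead. pending=2, acc=0x2
Byte[7]=B0: continuation. acc=(acc<<6)|0x30=0xB0, pending=1
Byte[8]=94: continuation. acc=(acc<<6)|0x14=0x2C14, pending=0
Byte[9]=7B: 1-byte. pending=0, acc=0x0
Byte[10]=CE: 2-byte lead. pending=1, acc=0xE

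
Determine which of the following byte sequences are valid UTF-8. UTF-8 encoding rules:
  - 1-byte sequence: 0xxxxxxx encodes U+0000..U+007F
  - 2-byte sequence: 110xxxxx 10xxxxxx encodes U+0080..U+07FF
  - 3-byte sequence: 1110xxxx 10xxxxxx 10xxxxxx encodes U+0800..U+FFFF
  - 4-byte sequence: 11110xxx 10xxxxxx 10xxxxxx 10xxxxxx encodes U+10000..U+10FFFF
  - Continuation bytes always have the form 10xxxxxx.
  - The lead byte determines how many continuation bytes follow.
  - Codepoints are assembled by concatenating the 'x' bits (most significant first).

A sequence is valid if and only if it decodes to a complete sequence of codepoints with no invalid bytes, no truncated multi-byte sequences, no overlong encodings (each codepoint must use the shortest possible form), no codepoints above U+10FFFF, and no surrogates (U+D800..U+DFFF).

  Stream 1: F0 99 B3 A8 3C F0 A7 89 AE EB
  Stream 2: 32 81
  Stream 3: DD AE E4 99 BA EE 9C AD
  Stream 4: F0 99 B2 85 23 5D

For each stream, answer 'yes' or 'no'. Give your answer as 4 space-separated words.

Stream 1: error at byte offset 10. INVALID
Stream 2: error at byte offset 1. INVALID
Stream 3: decodes cleanly. VALID
Stream 4: decodes cleanly. VALID

Answer: no no yes yes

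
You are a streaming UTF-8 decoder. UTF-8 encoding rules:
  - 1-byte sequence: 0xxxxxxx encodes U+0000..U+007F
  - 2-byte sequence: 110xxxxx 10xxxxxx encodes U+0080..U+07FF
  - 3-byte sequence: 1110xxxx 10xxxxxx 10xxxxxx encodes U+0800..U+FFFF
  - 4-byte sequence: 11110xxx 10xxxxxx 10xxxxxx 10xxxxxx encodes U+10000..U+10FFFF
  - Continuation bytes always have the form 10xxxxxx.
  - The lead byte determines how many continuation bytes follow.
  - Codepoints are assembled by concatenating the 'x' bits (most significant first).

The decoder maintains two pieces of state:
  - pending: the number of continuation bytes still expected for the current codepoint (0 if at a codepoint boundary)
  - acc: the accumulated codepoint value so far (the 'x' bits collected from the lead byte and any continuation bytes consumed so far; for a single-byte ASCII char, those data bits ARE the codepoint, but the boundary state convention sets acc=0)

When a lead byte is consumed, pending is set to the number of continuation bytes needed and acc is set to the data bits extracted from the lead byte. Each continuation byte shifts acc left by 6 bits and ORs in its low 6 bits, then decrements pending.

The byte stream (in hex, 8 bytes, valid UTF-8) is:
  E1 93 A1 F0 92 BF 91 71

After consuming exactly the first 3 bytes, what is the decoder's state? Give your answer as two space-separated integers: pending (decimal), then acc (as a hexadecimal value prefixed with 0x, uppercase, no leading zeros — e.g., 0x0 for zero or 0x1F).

Byte[0]=E1: 3-byte lead. pending=2, acc=0x1
Byte[1]=93: continuation. acc=(acc<<6)|0x13=0x53, pending=1
Byte[2]=A1: continuation. acc=(acc<<6)|0x21=0x14E1, pending=0

Answer: 0 0x14E1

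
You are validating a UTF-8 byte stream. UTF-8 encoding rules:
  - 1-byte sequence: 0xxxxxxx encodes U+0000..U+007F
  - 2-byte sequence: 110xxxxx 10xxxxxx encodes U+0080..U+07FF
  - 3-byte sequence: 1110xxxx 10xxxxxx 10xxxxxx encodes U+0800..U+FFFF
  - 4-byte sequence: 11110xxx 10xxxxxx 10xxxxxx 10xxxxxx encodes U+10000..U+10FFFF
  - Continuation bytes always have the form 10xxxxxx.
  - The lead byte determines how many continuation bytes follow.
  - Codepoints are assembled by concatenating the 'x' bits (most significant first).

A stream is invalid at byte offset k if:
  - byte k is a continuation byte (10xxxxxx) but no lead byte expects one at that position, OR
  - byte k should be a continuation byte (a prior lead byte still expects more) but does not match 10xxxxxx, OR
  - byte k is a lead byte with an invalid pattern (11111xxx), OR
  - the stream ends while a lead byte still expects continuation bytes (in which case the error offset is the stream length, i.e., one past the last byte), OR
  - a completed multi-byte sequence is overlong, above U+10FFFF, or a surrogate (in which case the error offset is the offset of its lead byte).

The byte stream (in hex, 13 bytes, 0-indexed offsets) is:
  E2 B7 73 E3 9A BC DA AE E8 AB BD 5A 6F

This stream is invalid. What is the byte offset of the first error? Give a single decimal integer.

Answer: 2

Derivation:
Byte[0]=E2: 3-byte lead, need 2 cont bytes. acc=0x2
Byte[1]=B7: continuation. acc=(acc<<6)|0x37=0xB7
Byte[2]=73: expected 10xxxxxx continuation. INVALID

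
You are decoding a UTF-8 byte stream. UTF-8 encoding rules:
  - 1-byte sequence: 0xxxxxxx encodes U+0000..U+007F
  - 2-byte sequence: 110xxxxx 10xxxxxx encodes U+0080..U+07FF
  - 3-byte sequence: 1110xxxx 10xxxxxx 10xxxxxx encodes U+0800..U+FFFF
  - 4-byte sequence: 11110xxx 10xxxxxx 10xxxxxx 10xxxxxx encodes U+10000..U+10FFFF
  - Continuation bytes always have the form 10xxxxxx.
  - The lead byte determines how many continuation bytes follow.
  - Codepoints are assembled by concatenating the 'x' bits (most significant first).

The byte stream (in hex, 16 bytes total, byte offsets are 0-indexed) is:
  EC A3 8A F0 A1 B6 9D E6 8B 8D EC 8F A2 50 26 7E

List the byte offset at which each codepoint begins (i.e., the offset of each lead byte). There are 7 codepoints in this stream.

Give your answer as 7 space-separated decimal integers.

Byte[0]=EC: 3-byte lead, need 2 cont bytes. acc=0xC
Byte[1]=A3: continuation. acc=(acc<<6)|0x23=0x323
Byte[2]=8A: continuation. acc=(acc<<6)|0x0A=0xC8CA
Completed: cp=U+C8CA (starts at byte 0)
Byte[3]=F0: 4-byte lead, need 3 cont bytes. acc=0x0
Byte[4]=A1: continuation. acc=(acc<<6)|0x21=0x21
Byte[5]=B6: continuation. acc=(acc<<6)|0x36=0x876
Byte[6]=9D: continuation. acc=(acc<<6)|0x1D=0x21D9D
Completed: cp=U+21D9D (starts at byte 3)
Byte[7]=E6: 3-byte lead, need 2 cont bytes. acc=0x6
Byte[8]=8B: continuation. acc=(acc<<6)|0x0B=0x18B
Byte[9]=8D: continuation. acc=(acc<<6)|0x0D=0x62CD
Completed: cp=U+62CD (starts at byte 7)
Byte[10]=EC: 3-byte lead, need 2 cont bytes. acc=0xC
Byte[11]=8F: continuation. acc=(acc<<6)|0x0F=0x30F
Byte[12]=A2: continuation. acc=(acc<<6)|0x22=0xC3E2
Completed: cp=U+C3E2 (starts at byte 10)
Byte[13]=50: 1-byte ASCII. cp=U+0050
Byte[14]=26: 1-byte ASCII. cp=U+0026
Byte[15]=7E: 1-byte ASCII. cp=U+007E

Answer: 0 3 7 10 13 14 15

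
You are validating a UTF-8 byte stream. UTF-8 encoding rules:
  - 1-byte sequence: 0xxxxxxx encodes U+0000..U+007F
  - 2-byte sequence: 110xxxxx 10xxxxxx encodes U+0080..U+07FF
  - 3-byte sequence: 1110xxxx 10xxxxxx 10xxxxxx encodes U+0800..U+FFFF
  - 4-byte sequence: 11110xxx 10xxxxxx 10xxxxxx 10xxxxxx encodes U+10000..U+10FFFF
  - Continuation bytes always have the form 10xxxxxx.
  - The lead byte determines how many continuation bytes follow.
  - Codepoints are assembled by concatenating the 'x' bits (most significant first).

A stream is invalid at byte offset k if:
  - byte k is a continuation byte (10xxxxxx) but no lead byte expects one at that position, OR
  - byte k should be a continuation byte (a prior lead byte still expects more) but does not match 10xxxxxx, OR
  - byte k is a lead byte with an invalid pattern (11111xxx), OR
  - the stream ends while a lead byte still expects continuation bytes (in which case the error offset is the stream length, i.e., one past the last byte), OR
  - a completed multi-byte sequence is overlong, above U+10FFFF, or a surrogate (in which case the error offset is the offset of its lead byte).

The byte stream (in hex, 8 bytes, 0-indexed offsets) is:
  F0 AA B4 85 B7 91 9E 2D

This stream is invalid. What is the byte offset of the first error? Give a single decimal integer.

Answer: 4

Derivation:
Byte[0]=F0: 4-byte lead, need 3 cont bytes. acc=0x0
Byte[1]=AA: continuation. acc=(acc<<6)|0x2A=0x2A
Byte[2]=B4: continuation. acc=(acc<<6)|0x34=0xAB4
Byte[3]=85: continuation. acc=(acc<<6)|0x05=0x2AD05
Completed: cp=U+2AD05 (starts at byte 0)
Byte[4]=B7: INVALID lead byte (not 0xxx/110x/1110/11110)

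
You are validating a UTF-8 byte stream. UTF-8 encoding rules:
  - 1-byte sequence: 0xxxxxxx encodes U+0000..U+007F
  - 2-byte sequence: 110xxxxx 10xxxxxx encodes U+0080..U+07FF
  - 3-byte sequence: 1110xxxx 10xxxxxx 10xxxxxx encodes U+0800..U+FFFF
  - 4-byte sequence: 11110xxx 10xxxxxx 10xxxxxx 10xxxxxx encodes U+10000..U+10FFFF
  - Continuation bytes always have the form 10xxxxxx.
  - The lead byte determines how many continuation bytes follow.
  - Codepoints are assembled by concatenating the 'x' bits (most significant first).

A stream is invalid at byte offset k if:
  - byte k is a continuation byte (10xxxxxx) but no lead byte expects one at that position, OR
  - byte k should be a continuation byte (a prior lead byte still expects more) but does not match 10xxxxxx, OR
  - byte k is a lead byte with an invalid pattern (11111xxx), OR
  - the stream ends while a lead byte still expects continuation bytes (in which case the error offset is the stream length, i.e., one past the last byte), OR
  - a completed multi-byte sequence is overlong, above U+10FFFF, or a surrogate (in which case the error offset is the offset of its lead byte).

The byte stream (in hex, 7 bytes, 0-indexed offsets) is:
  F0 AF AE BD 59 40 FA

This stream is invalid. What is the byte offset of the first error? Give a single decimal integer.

Answer: 6

Derivation:
Byte[0]=F0: 4-byte lead, need 3 cont bytes. acc=0x0
Byte[1]=AF: continuation. acc=(acc<<6)|0x2F=0x2F
Byte[2]=AE: continuation. acc=(acc<<6)|0x2E=0xBEE
Byte[3]=BD: continuation. acc=(acc<<6)|0x3D=0x2FBBD
Completed: cp=U+2FBBD (starts at byte 0)
Byte[4]=59: 1-byte ASCII. cp=U+0059
Byte[5]=40: 1-byte ASCII. cp=U+0040
Byte[6]=FA: INVALID lead byte (not 0xxx/110x/1110/11110)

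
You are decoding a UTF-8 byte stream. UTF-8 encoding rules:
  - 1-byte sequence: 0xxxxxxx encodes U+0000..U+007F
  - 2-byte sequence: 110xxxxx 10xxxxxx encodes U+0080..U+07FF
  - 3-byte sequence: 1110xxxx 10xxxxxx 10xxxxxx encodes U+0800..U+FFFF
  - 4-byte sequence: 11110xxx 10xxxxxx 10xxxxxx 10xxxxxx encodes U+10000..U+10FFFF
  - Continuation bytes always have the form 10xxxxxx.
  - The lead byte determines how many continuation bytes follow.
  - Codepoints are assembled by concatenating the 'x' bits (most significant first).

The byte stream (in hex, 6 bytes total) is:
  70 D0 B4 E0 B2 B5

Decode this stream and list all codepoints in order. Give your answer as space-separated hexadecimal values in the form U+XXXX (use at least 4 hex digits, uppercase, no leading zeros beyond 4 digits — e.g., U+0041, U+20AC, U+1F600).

Answer: U+0070 U+0434 U+0CB5

Derivation:
Byte[0]=70: 1-byte ASCII. cp=U+0070
Byte[1]=D0: 2-byte lead, need 1 cont bytes. acc=0x10
Byte[2]=B4: continuation. acc=(acc<<6)|0x34=0x434
Completed: cp=U+0434 (starts at byte 1)
Byte[3]=E0: 3-byte lead, need 2 cont bytes. acc=0x0
Byte[4]=B2: continuation. acc=(acc<<6)|0x32=0x32
Byte[5]=B5: continuation. acc=(acc<<6)|0x35=0xCB5
Completed: cp=U+0CB5 (starts at byte 3)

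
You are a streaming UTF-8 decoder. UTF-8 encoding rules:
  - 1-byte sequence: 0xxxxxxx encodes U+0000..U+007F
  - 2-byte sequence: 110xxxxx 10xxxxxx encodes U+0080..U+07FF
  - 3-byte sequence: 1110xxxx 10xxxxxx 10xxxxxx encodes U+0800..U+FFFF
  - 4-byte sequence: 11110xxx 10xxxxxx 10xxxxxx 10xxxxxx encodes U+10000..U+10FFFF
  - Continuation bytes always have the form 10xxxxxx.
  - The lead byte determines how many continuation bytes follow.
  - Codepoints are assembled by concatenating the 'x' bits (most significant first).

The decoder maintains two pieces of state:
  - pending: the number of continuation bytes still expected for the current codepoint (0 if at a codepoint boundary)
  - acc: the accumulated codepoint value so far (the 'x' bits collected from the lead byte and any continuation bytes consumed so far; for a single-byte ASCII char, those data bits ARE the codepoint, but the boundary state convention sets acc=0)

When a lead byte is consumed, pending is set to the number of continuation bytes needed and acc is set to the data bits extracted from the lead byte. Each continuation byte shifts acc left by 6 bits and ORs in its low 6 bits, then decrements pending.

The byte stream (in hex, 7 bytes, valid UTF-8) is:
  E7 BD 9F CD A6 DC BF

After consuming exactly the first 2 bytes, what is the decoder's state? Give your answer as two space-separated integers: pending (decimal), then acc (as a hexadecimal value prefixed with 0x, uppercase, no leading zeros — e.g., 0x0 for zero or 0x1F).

Byte[0]=E7: 3-byte lead. pending=2, acc=0x7
Byte[1]=BD: continuation. acc=(acc<<6)|0x3D=0x1FD, pending=1

Answer: 1 0x1FD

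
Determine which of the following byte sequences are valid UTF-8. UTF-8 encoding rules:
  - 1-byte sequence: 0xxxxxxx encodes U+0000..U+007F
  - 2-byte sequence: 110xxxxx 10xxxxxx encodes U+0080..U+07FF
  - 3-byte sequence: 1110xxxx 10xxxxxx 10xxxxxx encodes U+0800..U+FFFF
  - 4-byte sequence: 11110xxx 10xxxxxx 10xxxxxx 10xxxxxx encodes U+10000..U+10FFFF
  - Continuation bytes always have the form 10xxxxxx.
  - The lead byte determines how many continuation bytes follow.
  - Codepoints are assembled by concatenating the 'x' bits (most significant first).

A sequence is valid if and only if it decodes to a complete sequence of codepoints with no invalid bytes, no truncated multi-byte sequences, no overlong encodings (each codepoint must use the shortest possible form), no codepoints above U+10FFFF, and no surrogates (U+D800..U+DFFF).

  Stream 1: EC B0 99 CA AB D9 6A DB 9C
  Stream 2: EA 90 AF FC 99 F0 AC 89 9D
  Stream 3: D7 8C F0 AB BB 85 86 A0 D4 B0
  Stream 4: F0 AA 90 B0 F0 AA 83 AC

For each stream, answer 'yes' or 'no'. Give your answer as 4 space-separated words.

Answer: no no no yes

Derivation:
Stream 1: error at byte offset 6. INVALID
Stream 2: error at byte offset 3. INVALID
Stream 3: error at byte offset 6. INVALID
Stream 4: decodes cleanly. VALID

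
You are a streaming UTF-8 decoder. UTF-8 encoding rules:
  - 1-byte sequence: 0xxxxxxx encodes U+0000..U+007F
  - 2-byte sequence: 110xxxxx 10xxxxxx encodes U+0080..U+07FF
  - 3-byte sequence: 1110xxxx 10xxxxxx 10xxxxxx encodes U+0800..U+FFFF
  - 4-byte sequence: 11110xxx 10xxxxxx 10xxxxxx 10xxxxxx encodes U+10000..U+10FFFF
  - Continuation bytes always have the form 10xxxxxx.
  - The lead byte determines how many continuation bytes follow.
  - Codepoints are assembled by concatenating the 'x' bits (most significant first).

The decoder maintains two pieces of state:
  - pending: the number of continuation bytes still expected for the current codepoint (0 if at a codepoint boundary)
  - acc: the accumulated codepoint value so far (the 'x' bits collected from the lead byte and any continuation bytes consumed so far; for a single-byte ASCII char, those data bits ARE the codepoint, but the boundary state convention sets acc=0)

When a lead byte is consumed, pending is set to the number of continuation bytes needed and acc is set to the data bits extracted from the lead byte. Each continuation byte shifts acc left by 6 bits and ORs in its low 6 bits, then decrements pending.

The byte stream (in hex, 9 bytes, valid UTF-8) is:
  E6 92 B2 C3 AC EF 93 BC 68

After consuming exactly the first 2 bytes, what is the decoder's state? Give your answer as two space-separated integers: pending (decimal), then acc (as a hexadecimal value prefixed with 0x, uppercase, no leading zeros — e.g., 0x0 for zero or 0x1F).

Byte[0]=E6: 3-byte lead. pending=2, acc=0x6
Byte[1]=92: continuation. acc=(acc<<6)|0x12=0x192, pending=1

Answer: 1 0x192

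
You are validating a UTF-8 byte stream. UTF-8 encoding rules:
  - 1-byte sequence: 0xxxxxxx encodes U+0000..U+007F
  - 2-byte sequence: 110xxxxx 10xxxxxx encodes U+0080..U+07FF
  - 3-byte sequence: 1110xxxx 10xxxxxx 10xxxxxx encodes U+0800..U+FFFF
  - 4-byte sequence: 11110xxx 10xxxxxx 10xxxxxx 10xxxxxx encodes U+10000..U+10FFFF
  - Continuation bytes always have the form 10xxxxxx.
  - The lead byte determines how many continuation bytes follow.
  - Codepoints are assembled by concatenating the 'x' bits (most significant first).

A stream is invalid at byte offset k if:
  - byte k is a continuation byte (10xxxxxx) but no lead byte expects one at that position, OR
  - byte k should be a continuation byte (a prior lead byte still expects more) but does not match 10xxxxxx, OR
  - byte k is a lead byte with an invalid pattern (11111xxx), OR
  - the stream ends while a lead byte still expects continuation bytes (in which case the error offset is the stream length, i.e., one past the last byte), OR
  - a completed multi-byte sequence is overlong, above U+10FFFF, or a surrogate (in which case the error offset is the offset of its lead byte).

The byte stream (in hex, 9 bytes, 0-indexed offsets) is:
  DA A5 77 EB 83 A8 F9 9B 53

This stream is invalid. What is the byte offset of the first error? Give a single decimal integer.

Answer: 6

Derivation:
Byte[0]=DA: 2-byte lead, need 1 cont bytes. acc=0x1A
Byte[1]=A5: continuation. acc=(acc<<6)|0x25=0x6A5
Completed: cp=U+06A5 (starts at byte 0)
Byte[2]=77: 1-byte ASCII. cp=U+0077
Byte[3]=EB: 3-byte lead, need 2 cont bytes. acc=0xB
Byte[4]=83: continuation. acc=(acc<<6)|0x03=0x2C3
Byte[5]=A8: continuation. acc=(acc<<6)|0x28=0xB0E8
Completed: cp=U+B0E8 (starts at byte 3)
Byte[6]=F9: INVALID lead byte (not 0xxx/110x/1110/11110)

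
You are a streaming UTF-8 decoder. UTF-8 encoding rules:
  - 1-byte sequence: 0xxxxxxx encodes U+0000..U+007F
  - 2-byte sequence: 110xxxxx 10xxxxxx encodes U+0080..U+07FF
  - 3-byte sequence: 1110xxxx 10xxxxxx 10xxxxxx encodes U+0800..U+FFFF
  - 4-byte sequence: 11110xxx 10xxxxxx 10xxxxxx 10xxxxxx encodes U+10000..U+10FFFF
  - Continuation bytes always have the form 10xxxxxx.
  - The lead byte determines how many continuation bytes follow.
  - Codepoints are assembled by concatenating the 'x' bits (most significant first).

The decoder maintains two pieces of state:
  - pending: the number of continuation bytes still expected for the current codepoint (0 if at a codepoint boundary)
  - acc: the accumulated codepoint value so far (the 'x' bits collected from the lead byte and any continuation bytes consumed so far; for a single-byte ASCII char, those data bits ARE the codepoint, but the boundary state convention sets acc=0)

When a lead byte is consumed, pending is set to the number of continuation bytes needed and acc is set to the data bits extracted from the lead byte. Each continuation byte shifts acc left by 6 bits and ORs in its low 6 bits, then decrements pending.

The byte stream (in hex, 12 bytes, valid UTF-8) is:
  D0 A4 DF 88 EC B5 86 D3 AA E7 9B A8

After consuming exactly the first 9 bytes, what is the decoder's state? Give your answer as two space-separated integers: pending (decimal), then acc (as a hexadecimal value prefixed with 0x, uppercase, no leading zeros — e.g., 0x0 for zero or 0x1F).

Byte[0]=D0: 2-byte lead. pending=1, acc=0x10
Byte[1]=A4: continuation. acc=(acc<<6)|0x24=0x424, pending=0
Byte[2]=DF: 2-byte lead. pending=1, acc=0x1F
Byte[3]=88: continuation. acc=(acc<<6)|0x08=0x7C8, pending=0
Byte[4]=EC: 3-byte lead. pending=2, acc=0xC
Byte[5]=B5: continuation. acc=(acc<<6)|0x35=0x335, pending=1
Byte[6]=86: continuation. acc=(acc<<6)|0x06=0xCD46, pending=0
Byte[7]=D3: 2-byte lead. pending=1, acc=0x13
Byte[8]=AA: continuation. acc=(acc<<6)|0x2A=0x4EA, pending=0

Answer: 0 0x4EA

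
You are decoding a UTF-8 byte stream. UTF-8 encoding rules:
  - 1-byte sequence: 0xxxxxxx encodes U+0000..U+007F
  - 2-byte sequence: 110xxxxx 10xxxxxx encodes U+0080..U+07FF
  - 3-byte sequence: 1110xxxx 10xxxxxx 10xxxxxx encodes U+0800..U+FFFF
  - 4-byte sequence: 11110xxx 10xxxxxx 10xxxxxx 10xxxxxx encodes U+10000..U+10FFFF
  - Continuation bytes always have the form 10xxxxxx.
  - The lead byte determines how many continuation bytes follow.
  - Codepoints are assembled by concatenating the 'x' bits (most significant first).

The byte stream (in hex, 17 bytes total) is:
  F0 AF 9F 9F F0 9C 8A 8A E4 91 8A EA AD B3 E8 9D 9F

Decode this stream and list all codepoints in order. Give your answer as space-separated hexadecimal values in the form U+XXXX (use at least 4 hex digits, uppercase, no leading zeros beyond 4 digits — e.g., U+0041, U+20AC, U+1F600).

Byte[0]=F0: 4-byte lead, need 3 cont bytes. acc=0x0
Byte[1]=AF: continuation. acc=(acc<<6)|0x2F=0x2F
Byte[2]=9F: continuation. acc=(acc<<6)|0x1F=0xBDF
Byte[3]=9F: continuation. acc=(acc<<6)|0x1F=0x2F7DF
Completed: cp=U+2F7DF (starts at byte 0)
Byte[4]=F0: 4-byte lead, need 3 cont bytes. acc=0x0
Byte[5]=9C: continuation. acc=(acc<<6)|0x1C=0x1C
Byte[6]=8A: continuation. acc=(acc<<6)|0x0A=0x70A
Byte[7]=8A: continuation. acc=(acc<<6)|0x0A=0x1C28A
Completed: cp=U+1C28A (starts at byte 4)
Byte[8]=E4: 3-byte lead, need 2 cont bytes. acc=0x4
Byte[9]=91: continuation. acc=(acc<<6)|0x11=0x111
Byte[10]=8A: continuation. acc=(acc<<6)|0x0A=0x444A
Completed: cp=U+444A (starts at byte 8)
Byte[11]=EA: 3-byte lead, need 2 cont bytes. acc=0xA
Byte[12]=AD: continuation. acc=(acc<<6)|0x2D=0x2AD
Byte[13]=B3: continuation. acc=(acc<<6)|0x33=0xAB73
Completed: cp=U+AB73 (starts at byte 11)
Byte[14]=E8: 3-byte lead, need 2 cont bytes. acc=0x8
Byte[15]=9D: continuation. acc=(acc<<6)|0x1D=0x21D
Byte[16]=9F: continuation. acc=(acc<<6)|0x1F=0x875F
Completed: cp=U+875F (starts at byte 14)

Answer: U+2F7DF U+1C28A U+444A U+AB73 U+875F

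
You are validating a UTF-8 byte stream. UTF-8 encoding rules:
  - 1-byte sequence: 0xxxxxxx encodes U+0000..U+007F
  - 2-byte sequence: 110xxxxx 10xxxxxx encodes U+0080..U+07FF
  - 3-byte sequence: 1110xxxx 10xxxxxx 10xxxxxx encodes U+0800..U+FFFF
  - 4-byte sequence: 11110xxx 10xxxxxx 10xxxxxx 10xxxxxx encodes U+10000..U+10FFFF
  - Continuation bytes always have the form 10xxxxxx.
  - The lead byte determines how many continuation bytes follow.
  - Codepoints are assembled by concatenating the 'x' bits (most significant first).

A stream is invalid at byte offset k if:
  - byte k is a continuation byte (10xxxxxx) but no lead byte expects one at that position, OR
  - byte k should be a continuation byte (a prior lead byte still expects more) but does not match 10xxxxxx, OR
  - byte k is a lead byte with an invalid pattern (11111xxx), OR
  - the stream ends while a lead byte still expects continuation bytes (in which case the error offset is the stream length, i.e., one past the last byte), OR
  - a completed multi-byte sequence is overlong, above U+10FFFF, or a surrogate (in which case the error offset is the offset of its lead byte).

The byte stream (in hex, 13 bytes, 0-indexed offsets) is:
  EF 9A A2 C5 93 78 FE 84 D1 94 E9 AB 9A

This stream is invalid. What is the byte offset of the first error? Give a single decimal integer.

Answer: 6

Derivation:
Byte[0]=EF: 3-byte lead, need 2 cont bytes. acc=0xF
Byte[1]=9A: continuation. acc=(acc<<6)|0x1A=0x3DA
Byte[2]=A2: continuation. acc=(acc<<6)|0x22=0xF6A2
Completed: cp=U+F6A2 (starts at byte 0)
Byte[3]=C5: 2-byte lead, need 1 cont bytes. acc=0x5
Byte[4]=93: continuation. acc=(acc<<6)|0x13=0x153
Completed: cp=U+0153 (starts at byte 3)
Byte[5]=78: 1-byte ASCII. cp=U+0078
Byte[6]=FE: INVALID lead byte (not 0xxx/110x/1110/11110)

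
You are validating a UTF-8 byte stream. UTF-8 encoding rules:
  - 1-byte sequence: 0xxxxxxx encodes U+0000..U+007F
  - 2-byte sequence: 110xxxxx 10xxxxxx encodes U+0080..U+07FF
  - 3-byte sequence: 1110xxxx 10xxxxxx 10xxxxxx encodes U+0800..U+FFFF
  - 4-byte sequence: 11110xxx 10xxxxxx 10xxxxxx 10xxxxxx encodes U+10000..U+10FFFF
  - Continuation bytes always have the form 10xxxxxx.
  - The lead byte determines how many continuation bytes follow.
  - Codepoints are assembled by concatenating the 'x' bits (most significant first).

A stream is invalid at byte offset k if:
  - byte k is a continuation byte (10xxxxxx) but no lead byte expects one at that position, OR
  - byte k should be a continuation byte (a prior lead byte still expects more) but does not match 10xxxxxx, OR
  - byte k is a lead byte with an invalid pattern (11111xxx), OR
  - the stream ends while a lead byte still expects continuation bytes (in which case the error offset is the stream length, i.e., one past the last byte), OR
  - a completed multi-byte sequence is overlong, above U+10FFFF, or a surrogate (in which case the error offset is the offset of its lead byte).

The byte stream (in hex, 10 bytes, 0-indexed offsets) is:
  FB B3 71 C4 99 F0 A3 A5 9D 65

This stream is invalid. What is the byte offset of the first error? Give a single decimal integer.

Answer: 0

Derivation:
Byte[0]=FB: INVALID lead byte (not 0xxx/110x/1110/11110)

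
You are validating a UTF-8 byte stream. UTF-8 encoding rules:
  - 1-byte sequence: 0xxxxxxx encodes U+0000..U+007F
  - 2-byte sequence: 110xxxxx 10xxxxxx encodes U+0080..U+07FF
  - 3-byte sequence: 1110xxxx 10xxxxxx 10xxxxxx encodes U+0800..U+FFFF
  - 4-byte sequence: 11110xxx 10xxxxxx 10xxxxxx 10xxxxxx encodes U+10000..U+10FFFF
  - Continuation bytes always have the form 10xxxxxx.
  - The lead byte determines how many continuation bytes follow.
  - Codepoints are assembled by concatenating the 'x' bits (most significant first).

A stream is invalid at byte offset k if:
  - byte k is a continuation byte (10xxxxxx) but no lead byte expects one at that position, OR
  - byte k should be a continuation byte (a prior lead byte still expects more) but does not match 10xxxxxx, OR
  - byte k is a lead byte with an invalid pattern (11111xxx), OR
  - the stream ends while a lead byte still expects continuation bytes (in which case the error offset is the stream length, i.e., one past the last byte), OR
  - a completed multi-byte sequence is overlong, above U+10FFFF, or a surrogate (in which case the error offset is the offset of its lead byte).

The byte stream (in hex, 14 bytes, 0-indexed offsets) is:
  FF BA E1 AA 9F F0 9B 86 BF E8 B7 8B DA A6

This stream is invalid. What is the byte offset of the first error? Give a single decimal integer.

Byte[0]=FF: INVALID lead byte (not 0xxx/110x/1110/11110)

Answer: 0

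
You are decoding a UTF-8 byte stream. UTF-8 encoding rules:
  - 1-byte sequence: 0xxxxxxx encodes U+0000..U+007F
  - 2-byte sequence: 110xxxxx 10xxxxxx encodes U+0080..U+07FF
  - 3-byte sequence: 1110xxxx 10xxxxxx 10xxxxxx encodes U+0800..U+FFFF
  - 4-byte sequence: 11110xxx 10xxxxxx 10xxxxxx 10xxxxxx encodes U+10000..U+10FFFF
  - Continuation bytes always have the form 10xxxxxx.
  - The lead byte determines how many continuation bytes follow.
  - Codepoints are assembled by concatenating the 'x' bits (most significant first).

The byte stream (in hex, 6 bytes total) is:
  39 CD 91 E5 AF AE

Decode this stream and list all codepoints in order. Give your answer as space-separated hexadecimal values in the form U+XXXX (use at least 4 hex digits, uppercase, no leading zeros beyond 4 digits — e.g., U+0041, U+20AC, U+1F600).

Byte[0]=39: 1-byte ASCII. cp=U+0039
Byte[1]=CD: 2-byte lead, need 1 cont bytes. acc=0xD
Byte[2]=91: continuation. acc=(acc<<6)|0x11=0x351
Completed: cp=U+0351 (starts at byte 1)
Byte[3]=E5: 3-byte lead, need 2 cont bytes. acc=0x5
Byte[4]=AF: continuation. acc=(acc<<6)|0x2F=0x16F
Byte[5]=AE: continuation. acc=(acc<<6)|0x2E=0x5BEE
Completed: cp=U+5BEE (starts at byte 3)

Answer: U+0039 U+0351 U+5BEE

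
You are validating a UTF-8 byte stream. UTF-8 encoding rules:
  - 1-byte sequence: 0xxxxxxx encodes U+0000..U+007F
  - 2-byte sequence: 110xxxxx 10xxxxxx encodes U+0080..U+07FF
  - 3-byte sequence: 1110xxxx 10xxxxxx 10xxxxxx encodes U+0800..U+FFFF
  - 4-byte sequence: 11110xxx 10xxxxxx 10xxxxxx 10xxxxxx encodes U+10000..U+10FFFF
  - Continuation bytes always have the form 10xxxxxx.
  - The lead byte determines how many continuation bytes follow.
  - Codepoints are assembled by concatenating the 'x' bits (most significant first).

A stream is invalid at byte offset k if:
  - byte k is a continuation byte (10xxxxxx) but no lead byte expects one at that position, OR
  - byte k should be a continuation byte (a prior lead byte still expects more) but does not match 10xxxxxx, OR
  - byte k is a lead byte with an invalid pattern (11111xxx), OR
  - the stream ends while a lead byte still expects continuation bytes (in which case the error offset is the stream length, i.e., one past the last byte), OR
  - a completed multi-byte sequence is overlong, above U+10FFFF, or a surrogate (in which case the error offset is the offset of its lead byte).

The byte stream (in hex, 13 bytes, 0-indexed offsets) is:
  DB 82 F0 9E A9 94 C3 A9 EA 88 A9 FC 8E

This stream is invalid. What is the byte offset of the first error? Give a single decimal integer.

Byte[0]=DB: 2-byte lead, need 1 cont bytes. acc=0x1B
Byte[1]=82: continuation. acc=(acc<<6)|0x02=0x6C2
Completed: cp=U+06C2 (starts at byte 0)
Byte[2]=F0: 4-byte lead, need 3 cont bytes. acc=0x0
Byte[3]=9E: continuation. acc=(acc<<6)|0x1E=0x1E
Byte[4]=A9: continuation. acc=(acc<<6)|0x29=0x7A9
Byte[5]=94: continuation. acc=(acc<<6)|0x14=0x1EA54
Completed: cp=U+1EA54 (starts at byte 2)
Byte[6]=C3: 2-byte lead, need 1 cont bytes. acc=0x3
Byte[7]=A9: continuation. acc=(acc<<6)|0x29=0xE9
Completed: cp=U+00E9 (starts at byte 6)
Byte[8]=EA: 3-byte lead, need 2 cont bytes. acc=0xA
Byte[9]=88: continuation. acc=(acc<<6)|0x08=0x288
Byte[10]=A9: continuation. acc=(acc<<6)|0x29=0xA229
Completed: cp=U+A229 (starts at byte 8)
Byte[11]=FC: INVALID lead byte (not 0xxx/110x/1110/11110)

Answer: 11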